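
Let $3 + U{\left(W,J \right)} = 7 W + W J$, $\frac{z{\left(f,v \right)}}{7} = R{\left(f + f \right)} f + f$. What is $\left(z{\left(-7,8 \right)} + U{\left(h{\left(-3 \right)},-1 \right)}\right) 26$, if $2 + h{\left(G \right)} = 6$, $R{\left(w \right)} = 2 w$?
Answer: $34944$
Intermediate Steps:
$h{\left(G \right)} = 4$ ($h{\left(G \right)} = -2 + 6 = 4$)
$z{\left(f,v \right)} = 7 f + 28 f^{2}$ ($z{\left(f,v \right)} = 7 \left(2 \left(f + f\right) f + f\right) = 7 \left(2 \cdot 2 f f + f\right) = 7 \left(4 f f + f\right) = 7 \left(4 f^{2} + f\right) = 7 \left(f + 4 f^{2}\right) = 7 f + 28 f^{2}$)
$U{\left(W,J \right)} = -3 + 7 W + J W$ ($U{\left(W,J \right)} = -3 + \left(7 W + W J\right) = -3 + \left(7 W + J W\right) = -3 + 7 W + J W$)
$\left(z{\left(-7,8 \right)} + U{\left(h{\left(-3 \right)},-1 \right)}\right) 26 = \left(7 \left(-7\right) \left(1 + 4 \left(-7\right)\right) - -21\right) 26 = \left(7 \left(-7\right) \left(1 - 28\right) - -21\right) 26 = \left(7 \left(-7\right) \left(-27\right) + 21\right) 26 = \left(1323 + 21\right) 26 = 1344 \cdot 26 = 34944$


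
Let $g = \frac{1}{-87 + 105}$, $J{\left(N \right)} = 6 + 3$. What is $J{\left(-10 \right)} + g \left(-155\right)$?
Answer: $\frac{7}{18} \approx 0.38889$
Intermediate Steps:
$J{\left(N \right)} = 9$
$g = \frac{1}{18} \approx 0.055556$
$J{\left(-10 \right)} + g \left(-155\right) = 9 + \frac{1}{18} \left(-155\right) = 9 - \frac{155}{18} = \frac{7}{18}$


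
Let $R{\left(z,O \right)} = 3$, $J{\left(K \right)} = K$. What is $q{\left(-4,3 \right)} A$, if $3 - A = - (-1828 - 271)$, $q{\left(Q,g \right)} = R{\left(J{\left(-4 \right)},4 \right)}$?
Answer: $-6288$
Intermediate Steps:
$q{\left(Q,g \right)} = 3$
$A = -2096$ ($A = 3 - - (-1828 - 271) = 3 - \left(-1\right) \left(-2099\right) = 3 - 2099 = -2096$)
$q{\left(-4,3 \right)} A = 3 \left(-2096\right) = -6288$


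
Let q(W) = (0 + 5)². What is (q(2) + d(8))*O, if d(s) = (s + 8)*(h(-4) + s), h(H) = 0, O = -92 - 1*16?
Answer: -16524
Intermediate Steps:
O = -108 (O = -92 - 16 = -108)
q(W) = 25 (q(W) = 5² = 25)
d(s) = s*(8 + s) (d(s) = (s + 8)*(0 + s) = (8 + s)*s = s*(8 + s))
(q(2) + d(8))*O = (25 + 8*(8 + 8))*(-108) = (25 + 8*16)*(-108) = (25 + 128)*(-108) = 153*(-108) = -16524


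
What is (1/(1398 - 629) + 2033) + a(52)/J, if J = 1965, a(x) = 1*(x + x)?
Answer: 3072117746/1511085 ≈ 2033.1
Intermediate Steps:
a(x) = 2*x (a(x) = 1*(2*x) = 2*x)
(1/(1398 - 629) + 2033) + a(52)/J = (1/(1398 - 629) + 2033) + (2*52)/1965 = (1/769 + 2033) + 104*(1/1965) = (1/769 + 2033) + 104/1965 = 1563378/769 + 104/1965 = 3072117746/1511085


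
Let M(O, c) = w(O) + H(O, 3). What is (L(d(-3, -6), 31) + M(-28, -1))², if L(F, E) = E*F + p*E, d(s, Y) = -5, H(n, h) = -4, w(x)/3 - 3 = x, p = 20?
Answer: 148996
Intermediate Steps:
w(x) = 9 + 3*x
L(F, E) = 20*E + E*F (L(F, E) = E*F + 20*E = 20*E + E*F)
M(O, c) = 5 + 3*O (M(O, c) = (9 + 3*O) - 4 = 5 + 3*O)
(L(d(-3, -6), 31) + M(-28, -1))² = (31*(20 - 5) + (5 + 3*(-28)))² = (31*15 + (5 - 84))² = (465 - 79)² = 386² = 148996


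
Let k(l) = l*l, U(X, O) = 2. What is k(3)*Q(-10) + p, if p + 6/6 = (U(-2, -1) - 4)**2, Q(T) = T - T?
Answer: 3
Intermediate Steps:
Q(T) = 0
k(l) = l**2
p = 3 (p = -1 + (2 - 4)**2 = -1 + (-2)**2 = -1 + 4 = 3)
k(3)*Q(-10) + p = 3**2*0 + 3 = 9*0 + 3 = 0 + 3 = 3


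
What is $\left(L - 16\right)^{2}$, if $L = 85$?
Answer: $4761$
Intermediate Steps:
$\left(L - 16\right)^{2} = \left(85 - 16\right)^{2} = 69^{2} = 4761$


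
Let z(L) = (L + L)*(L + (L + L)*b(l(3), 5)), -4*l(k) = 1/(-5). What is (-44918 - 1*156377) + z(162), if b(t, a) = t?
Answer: -717791/5 ≈ -1.4356e+5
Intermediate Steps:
l(k) = 1/20 (l(k) = -1/4/(-5) = -1/4*(-1/5) = 1/20)
z(L) = 11*L**2/5 (z(L) = (L + L)*(L + (L + L)*(1/20)) = (2*L)*(L + (2*L)*(1/20)) = (2*L)*(L + L/10) = (2*L)*(11*L/10) = 11*L**2/5)
(-44918 - 1*156377) + z(162) = (-44918 - 1*156377) + (11/5)*162**2 = (-44918 - 156377) + (11/5)*26244 = -201295 + 288684/5 = -717791/5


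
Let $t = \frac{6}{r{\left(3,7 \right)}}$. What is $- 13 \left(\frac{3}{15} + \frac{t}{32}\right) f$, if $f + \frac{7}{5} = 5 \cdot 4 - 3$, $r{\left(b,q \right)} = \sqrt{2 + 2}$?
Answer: $- \frac{23829}{400} \approx -59.573$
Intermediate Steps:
$r{\left(b,q \right)} = 2$ ($r{\left(b,q \right)} = \sqrt{4} = 2$)
$f = \frac{78}{5}$ ($f = - \frac{7}{5} + \left(5 \cdot 4 - 3\right) = - \frac{7}{5} + \left(20 - 3\right) = - \frac{7}{5} + 17 = \frac{78}{5} \approx 15.6$)
$t = 3$ ($t = \frac{6}{2} = 6 \cdot \frac{1}{2} = 3$)
$- 13 \left(\frac{3}{15} + \frac{t}{32}\right) f = - 13 \left(\frac{3}{15} + \frac{3}{32}\right) \frac{78}{5} = - 13 \left(3 \cdot \frac{1}{15} + 3 \cdot \frac{1}{32}\right) \frac{78}{5} = - 13 \left(\frac{1}{5} + \frac{3}{32}\right) \frac{78}{5} = \left(-13\right) \frac{47}{160} \cdot \frac{78}{5} = \left(- \frac{611}{160}\right) \frac{78}{5} = - \frac{23829}{400}$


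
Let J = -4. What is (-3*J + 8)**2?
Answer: 400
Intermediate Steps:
(-3*J + 8)**2 = (-3*(-4) + 8)**2 = (12 + 8)**2 = 20**2 = 400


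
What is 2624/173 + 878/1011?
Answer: 2804758/174903 ≈ 16.036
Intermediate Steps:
2624/173 + 878/1011 = 2804758/174903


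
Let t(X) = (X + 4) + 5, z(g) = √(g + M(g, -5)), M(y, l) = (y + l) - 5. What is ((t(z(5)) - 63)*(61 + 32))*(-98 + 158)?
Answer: -301320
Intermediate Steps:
M(y, l) = -5 + l + y (M(y, l) = (l + y) - 5 = -5 + l + y)
z(g) = √(-10 + 2*g) (z(g) = √(g + (-5 - 5 + g)) = √(g + (-10 + g)) = √(-10 + 2*g))
t(X) = 9 + X (t(X) = (4 + X) + 5 = 9 + X)
((t(z(5)) - 63)*(61 + 32))*(-98 + 158) = (((9 + √(-10 + 2*5)) - 63)*(61 + 32))*(-98 + 158) = (((9 + √(-10 + 10)) - 63)*93)*60 = (((9 + √0) - 63)*93)*60 = (((9 + 0) - 63)*93)*60 = ((9 - 63)*93)*60 = -54*93*60 = -5022*60 = -301320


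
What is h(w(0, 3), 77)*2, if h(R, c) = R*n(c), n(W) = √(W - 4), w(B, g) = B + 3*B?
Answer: 0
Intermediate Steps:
w(B, g) = 4*B
n(W) = √(-4 + W)
h(R, c) = R*√(-4 + c)
h(w(0, 3), 77)*2 = ((4*0)*√(-4 + 77))*2 = (0*√73)*2 = 0*2 = 0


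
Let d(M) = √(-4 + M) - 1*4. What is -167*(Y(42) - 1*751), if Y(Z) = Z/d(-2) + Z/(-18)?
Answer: 4193704/33 + 3507*I*√6/11 ≈ 1.2708e+5 + 780.94*I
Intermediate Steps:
d(M) = -4 + √(-4 + M) (d(M) = √(-4 + M) - 4 = -4 + √(-4 + M))
Y(Z) = -Z/18 + Z/(-4 + I*√6) (Y(Z) = Z/(-4 + √(-4 - 2)) + Z/(-18) = Z/(-4 + √(-6)) + Z*(-1/18) = Z/(-4 + I*√6) - Z/18 = -Z/18 + Z/(-4 + I*√6))
-167*(Y(42) - 1*751) = -167*((-47/198*42 - 1/22*I*42*√6) - 1*751) = -167*((-329/33 - 21*I*√6/11) - 751) = -167*(-25112/33 - 21*I*√6/11) = 4193704/33 + 3507*I*√6/11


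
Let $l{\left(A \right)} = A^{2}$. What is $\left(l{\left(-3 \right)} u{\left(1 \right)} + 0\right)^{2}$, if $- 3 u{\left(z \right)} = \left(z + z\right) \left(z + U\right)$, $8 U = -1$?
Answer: $\frac{441}{16} \approx 27.563$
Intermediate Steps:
$U = - \frac{1}{8}$ ($U = \frac{1}{8} \left(-1\right) = - \frac{1}{8} \approx -0.125$)
$u{\left(z \right)} = - \frac{2 z \left(- \frac{1}{8} + z\right)}{3}$ ($u{\left(z \right)} = - \frac{\left(z + z\right) \left(z - \frac{1}{8}\right)}{3} = - \frac{2 z \left(- \frac{1}{8} + z\right)}{3}$)
$\left(l{\left(-3 \right)} u{\left(1 \right)} + 0\right)^{2} = \left(\left(-3\right)^{2} \cdot \frac{1}{12} \cdot 1 \left(1 - 8\right) + 0\right)^{2} = \left(9 \cdot \frac{1}{12} \cdot 1 \left(1 - 8\right) + 0\right)^{2} = \left(9 \cdot \frac{1}{12} \cdot 1 \left(-7\right) + 0\right)^{2} = \left(9 \left(- \frac{7}{12}\right) + 0\right)^{2} = \left(- \frac{21}{4} + 0\right)^{2} = \left(- \frac{21}{4}\right)^{2} = \frac{441}{16}$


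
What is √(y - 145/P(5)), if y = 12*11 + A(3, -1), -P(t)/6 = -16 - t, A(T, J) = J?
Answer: √229054/42 ≈ 11.395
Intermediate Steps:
P(t) = 96 + 6*t (P(t) = -6*(-16 - t) = 96 + 6*t)
y = 131 (y = 12*11 - 1 = 132 - 1 = 131)
√(y - 145/P(5)) = √(131 - 145/(96 + 6*5)) = √(131 - 145/(96 + 30)) = √(131 - 145/126) = √(16361/126) = √229054/42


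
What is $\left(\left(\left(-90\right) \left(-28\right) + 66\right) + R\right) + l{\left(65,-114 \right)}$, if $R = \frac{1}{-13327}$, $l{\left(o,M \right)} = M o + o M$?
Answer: $- \frac{163042519}{13327} \approx -12234.0$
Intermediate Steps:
$l{\left(o,M \right)} = 2 M o$ ($l{\left(o,M \right)} = M o + M o = 2 M o$)
$R = - \frac{1}{13327} \approx -7.5036 \cdot 10^{-5}$
$\left(\left(\left(-90\right) \left(-28\right) + 66\right) + R\right) + l{\left(65,-114 \right)} = \left(\left(\left(-90\right) \left(-28\right) + 66\right) - \frac{1}{13327}\right) + 2 \left(-114\right) 65 = \left(\left(2520 + 66\right) - \frac{1}{13327}\right) - 14820 = \left(2586 - \frac{1}{13327}\right) - 14820 = \frac{34463621}{13327} - 14820 = - \frac{163042519}{13327}$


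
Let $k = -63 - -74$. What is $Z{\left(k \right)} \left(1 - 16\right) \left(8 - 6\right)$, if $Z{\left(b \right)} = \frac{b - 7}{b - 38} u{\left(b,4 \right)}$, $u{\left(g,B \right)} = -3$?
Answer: $- \frac{40}{3} \approx -13.333$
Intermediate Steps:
$k = 11$ ($k = -63 + 74 = 11$)
$Z{\left(b \right)} = - \frac{3 \left(-7 + b\right)}{-38 + b}$ ($Z{\left(b \right)} = \frac{b - 7}{b - 38} \left(-3\right) = \frac{-7 + b}{-38 + b} \left(-3\right) = - \frac{3 \left(-7 + b\right)}{-38 + b}$)
$Z{\left(k \right)} \left(1 - 16\right) \left(8 - 6\right) = \frac{3 \left(7 - 11\right)}{-38 + 11} \left(1 - 16\right) \left(8 - 6\right) = \frac{3 \left(7 - 11\right)}{-27} \left(\left(-15\right) 2\right) = 3 \left(- \frac{1}{27}\right) \left(-4\right) \left(-30\right) = \frac{4}{9} \left(-30\right) = - \frac{40}{3}$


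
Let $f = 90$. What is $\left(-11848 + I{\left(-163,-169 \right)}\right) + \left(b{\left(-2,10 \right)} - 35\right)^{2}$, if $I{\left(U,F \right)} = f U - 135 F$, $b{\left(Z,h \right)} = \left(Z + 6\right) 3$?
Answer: $-3174$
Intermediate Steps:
$b{\left(Z,h \right)} = 18 + 3 Z$ ($b{\left(Z,h \right)} = \left(6 + Z\right) 3 = 18 + 3 Z$)
$I{\left(U,F \right)} = - 135 F + 90 U$ ($I{\left(U,F \right)} = 90 U - 135 F = - 135 F + 90 U$)
$\left(-11848 + I{\left(-163,-169 \right)}\right) + \left(b{\left(-2,10 \right)} - 35\right)^{2} = \left(-11848 + \left(\left(-135\right) \left(-169\right) + 90 \left(-163\right)\right)\right) + \left(\left(18 + 3 \left(-2\right)\right) - 35\right)^{2} = \left(-11848 + \left(22815 - 14670\right)\right) + \left(\left(18 - 6\right) - 35\right)^{2} = \left(-11848 + 8145\right) + \left(12 - 35\right)^{2} = -3703 + \left(-23\right)^{2} = -3703 + 529 = -3174$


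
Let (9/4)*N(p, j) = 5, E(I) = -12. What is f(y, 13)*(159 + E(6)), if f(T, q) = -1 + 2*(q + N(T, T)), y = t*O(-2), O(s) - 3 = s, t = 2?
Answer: 12985/3 ≈ 4328.3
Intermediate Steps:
N(p, j) = 20/9 (N(p, j) = (4/9)*5 = 20/9)
O(s) = 3 + s
y = 2 (y = 2*(3 - 2) = 2*1 = 2)
f(T, q) = 31/9 + 2*q (f(T, q) = -1 + 2*(q + 20/9) = -1 + 2*(20/9 + q) = -1 + (40/9 + 2*q) = 31/9 + 2*q)
f(y, 13)*(159 + E(6)) = (31/9 + 2*13)*(159 - 12) = (31/9 + 26)*147 = (265/9)*147 = 12985/3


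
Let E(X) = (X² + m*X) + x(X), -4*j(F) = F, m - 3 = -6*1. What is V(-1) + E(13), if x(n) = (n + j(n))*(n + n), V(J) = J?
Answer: 765/2 ≈ 382.50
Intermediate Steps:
m = -3 (m = 3 - 6*1 = 3 - 6 = -3)
j(F) = -F/4
x(n) = 3*n²/2 (x(n) = (n - n/4)*(n + n) = (3*n/4)*(2*n) = 3*n²/2)
E(X) = -3*X + 5*X²/2 (E(X) = (X² - 3*X) + 3*X²/2 = -3*X + 5*X²/2)
V(-1) + E(13) = -1 + (½)*13*(-6 + 5*13) = -1 + (½)*13*(-6 + 65) = -1 + (½)*13*59 = -1 + 767/2 = 765/2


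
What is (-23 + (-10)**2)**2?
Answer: 5929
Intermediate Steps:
(-23 + (-10)**2)**2 = (-23 + 100)**2 = 77**2 = 5929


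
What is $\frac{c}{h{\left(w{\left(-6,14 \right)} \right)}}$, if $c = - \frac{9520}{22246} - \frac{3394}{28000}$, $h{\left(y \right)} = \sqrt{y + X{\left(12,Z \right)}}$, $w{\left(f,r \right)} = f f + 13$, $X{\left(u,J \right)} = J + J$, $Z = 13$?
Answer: $- \frac{249317 \sqrt{3}}{6810000} \approx -0.063411$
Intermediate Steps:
$X{\left(u,J \right)} = 2 J$
$w{\left(f,r \right)} = 13 + f^{2}$ ($w{\left(f,r \right)} = f^{2} + 13 = 13 + f^{2}$)
$h{\left(y \right)} = \sqrt{26 + y}$ ($h{\left(y \right)} = \sqrt{y + 2 \cdot 13} = \sqrt{y + 26} = \sqrt{26 + y}$)
$c = - \frac{249317}{454000}$ ($c = \left(-9520\right) \frac{1}{22246} - \frac{1697}{14000} = - \frac{680}{1589} - \frac{1697}{14000} = - \frac{249317}{454000} \approx -0.54916$)
$\frac{c}{h{\left(w{\left(-6,14 \right)} \right)}} = - \frac{249317}{454000 \sqrt{26 + \left(13 + \left(-6\right)^{2}\right)}} = - \frac{249317}{454000 \sqrt{26 + \left(13 + 36\right)}} = - \frac{249317}{454000 \sqrt{26 + 49}} = - \frac{249317}{454000 \sqrt{75}} = - \frac{249317}{454000 \cdot 5 \sqrt{3}} = - \frac{249317 \frac{\sqrt{3}}{15}}{454000} = - \frac{249317 \sqrt{3}}{6810000}$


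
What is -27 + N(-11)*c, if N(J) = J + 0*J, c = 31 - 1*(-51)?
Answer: -929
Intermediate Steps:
c = 82 (c = 31 + 51 = 82)
N(J) = J (N(J) = J + 0 = J)
-27 + N(-11)*c = -27 - 11*82 = -27 - 902 = -929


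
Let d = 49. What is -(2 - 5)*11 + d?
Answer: 82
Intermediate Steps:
-(2 - 5)*11 + d = -(2 - 5)*11 + 49 = -1*(-3)*11 + 49 = 3*11 + 49 = 33 + 49 = 82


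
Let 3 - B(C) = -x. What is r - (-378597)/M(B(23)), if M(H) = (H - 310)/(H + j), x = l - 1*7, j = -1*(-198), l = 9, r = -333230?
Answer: -178490341/305 ≈ -5.8521e+5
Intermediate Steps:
j = 198
x = 2 (x = 9 - 1*7 = 9 - 7 = 2)
B(C) = 5 (B(C) = 3 - (-1)*2 = 3 - 1*(-2) = 3 + 2 = 5)
M(H) = (-310 + H)/(198 + H) (M(H) = (H - 310)/(H + 198) = (-310 + H)/(198 + H))
r - (-378597)/M(B(23)) = -333230 - (-378597)/((-310 + 5)/(198 + 5)) = -333230 - (-378597)/(-305/203) = -333230 - (-378597)*(-203)/305 = -333230 - 1*76855191/305 = -333230 - 76855191/305 = -178490341/305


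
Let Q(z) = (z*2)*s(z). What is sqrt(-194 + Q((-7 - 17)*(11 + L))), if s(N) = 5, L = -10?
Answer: I*sqrt(434) ≈ 20.833*I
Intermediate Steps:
Q(z) = 10*z (Q(z) = (z*2)*5 = (2*z)*5 = 10*z)
sqrt(-194 + Q((-7 - 17)*(11 + L))) = sqrt(-194 + 10*((-7 - 17)*(11 - 10))) = sqrt(-194 + 10*(-24*1)) = sqrt(-194 + 10*(-24)) = sqrt(-194 - 240) = sqrt(-434) = I*sqrt(434)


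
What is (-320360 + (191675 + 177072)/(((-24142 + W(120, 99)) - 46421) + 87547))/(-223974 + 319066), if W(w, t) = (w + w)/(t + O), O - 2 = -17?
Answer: -38090785651/11307199536 ≈ -3.3687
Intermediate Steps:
O = -15 (O = 2 - 17 = -15)
W(w, t) = 2*w/(-15 + t) (W(w, t) = (w + w)/(t - 15) = (2*w)/(-15 + t) = 2*w/(-15 + t))
(-320360 + (191675 + 177072)/(((-24142 + W(120, 99)) - 46421) + 87547))/(-223974 + 319066) = (-320360 + (191675 + 177072)/(((-24142 + 2*120/(-15 + 99)) - 46421) + 87547))/(-223974 + 319066) = (-320360 + 368747/(((-24142 + 2*120/84) - 46421) + 87547))/95092 = (-320360 + 368747/(((-24142 + 2*120*(1/84)) - 46421) + 87547))*(1/95092) = (-320360 + 368747/(((-24142 + 20/7) - 46421) + 87547))*(1/95092) = (-320360 + 368747/((-168974/7 - 46421) + 87547))*(1/95092) = (-320360 + 368747/(-493921/7 + 87547))*(1/95092) = (-320360 + 368747/(118908/7))*(1/95092) = (-320360 + 368747*(7/118908))*(1/95092) = (-320360 + 2581229/118908)*(1/95092) = -38090785651/118908*1/95092 = -38090785651/11307199536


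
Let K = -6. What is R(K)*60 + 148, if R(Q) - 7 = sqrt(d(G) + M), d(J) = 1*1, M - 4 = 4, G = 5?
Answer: 748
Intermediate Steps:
M = 8 (M = 4 + 4 = 8)
d(J) = 1
R(Q) = 10 (R(Q) = 7 + sqrt(1 + 8) = 7 + sqrt(9) = 7 + 3 = 10)
R(K)*60 + 148 = 10*60 + 148 = 600 + 148 = 748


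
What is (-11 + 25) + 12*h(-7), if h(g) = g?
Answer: -70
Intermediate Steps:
(-11 + 25) + 12*h(-7) = (-11 + 25) + 12*(-7) = 14 - 84 = -70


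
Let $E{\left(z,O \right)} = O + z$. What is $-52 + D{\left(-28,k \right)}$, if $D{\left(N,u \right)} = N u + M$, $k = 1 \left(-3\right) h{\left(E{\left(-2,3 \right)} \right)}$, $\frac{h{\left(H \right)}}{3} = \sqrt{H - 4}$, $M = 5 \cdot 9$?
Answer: $-7 + 252 i \sqrt{3} \approx -7.0 + 436.48 i$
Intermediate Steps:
$M = 45$
$h{\left(H \right)} = 3 \sqrt{-4 + H}$ ($h{\left(H \right)} = 3 \sqrt{H - 4} = 3 \sqrt{-4 + H}$)
$k = - 9 i \sqrt{3}$ ($k = 1 \left(-3\right) 3 \sqrt{-4 + \left(3 - 2\right)} = - 3 \cdot 3 \sqrt{-4 + 1} = - 3 \cdot 3 \sqrt{-3} = - 3 \cdot 3 i \sqrt{3} = - 9 i \sqrt{3} \approx - 15.588 i$)
$D{\left(N,u \right)} = 45 + N u$ ($D{\left(N,u \right)} = N u + 45 = 45 + N u$)
$-52 + D{\left(-28,k \right)} = -52 + \left(45 - 28 \left(- 9 i \sqrt{3}\right)\right) = -52 + \left(45 + 252 i \sqrt{3}\right) = -7 + 252 i \sqrt{3}$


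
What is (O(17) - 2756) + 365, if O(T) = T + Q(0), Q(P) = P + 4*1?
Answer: -2370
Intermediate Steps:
Q(P) = 4 + P (Q(P) = P + 4 = 4 + P)
O(T) = 4 + T (O(T) = T + (4 + 0) = T + 4 = 4 + T)
(O(17) - 2756) + 365 = ((4 + 17) - 2756) + 365 = (21 - 2756) + 365 = -2735 + 365 = -2370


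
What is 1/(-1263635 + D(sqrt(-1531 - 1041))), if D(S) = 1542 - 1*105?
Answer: -1/1262198 ≈ -7.9227e-7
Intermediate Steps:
D(S) = 1437 (D(S) = 1542 - 105 = 1437)
1/(-1263635 + D(sqrt(-1531 - 1041))) = 1/(-1263635 + 1437) = 1/(-1262198) = -1/1262198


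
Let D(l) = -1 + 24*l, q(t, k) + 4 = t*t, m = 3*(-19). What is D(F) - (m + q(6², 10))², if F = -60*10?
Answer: -1539626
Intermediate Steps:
m = -57
q(t, k) = -4 + t² (q(t, k) = -4 + t*t = -4 + t²)
F = -600
D(F) - (m + q(6², 10))² = (-1 + 24*(-600)) - (-57 + (-4 + (6²)²))² = (-1 - 14400) - (-57 + (-4 + 36²))² = -14401 - (-57 + (-4 + 1296))² = -14401 - (-57 + 1292)² = -14401 - 1*1235² = -14401 - 1*1525225 = -14401 - 1525225 = -1539626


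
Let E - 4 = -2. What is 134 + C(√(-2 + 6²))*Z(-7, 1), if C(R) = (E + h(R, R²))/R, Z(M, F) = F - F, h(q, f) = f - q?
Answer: 134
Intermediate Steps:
E = 2 (E = 4 - 2 = 2)
Z(M, F) = 0
C(R) = (2 + R² - R)/R (C(R) = (2 + (R² - R))/R = (2 + R² - R)/R)
134 + C(√(-2 + 6²))*Z(-7, 1) = 134 + (-1 + √(-2 + 6²) + 2/(√(-2 + 6²)))*0 = 134 + (-1 + √(-2 + 36) + 2/(√(-2 + 36)))*0 = 134 + (-1 + √34 + 2/(√34))*0 = 134 + (-1 + √34 + 2*(√34/34))*0 = 134 + (-1 + √34 + √34/17)*0 = 134 + (-1 + 18*√34/17)*0 = 134 + 0 = 134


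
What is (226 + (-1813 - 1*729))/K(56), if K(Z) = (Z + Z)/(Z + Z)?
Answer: -2316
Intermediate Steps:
K(Z) = 1 (K(Z) = (2*Z)/((2*Z)) = (2*Z)*(1/(2*Z)) = 1)
(226 + (-1813 - 1*729))/K(56) = (226 + (-1813 - 1*729))/1 = (226 + (-1813 - 729))*1 = (226 - 2542)*1 = -2316*1 = -2316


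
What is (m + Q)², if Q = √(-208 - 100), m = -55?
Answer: 2717 - 220*I*√77 ≈ 2717.0 - 1930.5*I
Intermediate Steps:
Q = 2*I*√77 (Q = √(-308) = 2*I*√77 ≈ 17.55*I)
(m + Q)² = (-55 + 2*I*√77)²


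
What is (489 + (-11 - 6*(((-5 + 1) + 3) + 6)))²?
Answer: 200704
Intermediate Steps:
(489 + (-11 - 6*(((-5 + 1) + 3) + 6)))² = (489 + (-11 - 6*((-4 + 3) + 6)))² = (489 + (-11 - 6*(-1 + 6)))² = (489 + (-11 - 6*5))² = (489 + (-11 - 2*15))² = (489 + (-11 - 30))² = (489 - 41)² = 448² = 200704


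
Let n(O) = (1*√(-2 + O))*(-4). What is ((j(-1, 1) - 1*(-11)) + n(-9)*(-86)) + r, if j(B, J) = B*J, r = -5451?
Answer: -5441 + 344*I*√11 ≈ -5441.0 + 1140.9*I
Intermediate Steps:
n(O) = -4*√(-2 + O) (n(O) = √(-2 + O)*(-4) = -4*√(-2 + O))
((j(-1, 1) - 1*(-11)) + n(-9)*(-86)) + r = ((-1*1 - 1*(-11)) - 4*√(-2 - 9)*(-86)) - 5451 = ((-1 + 11) - 4*I*√11*(-86)) - 5451 = (10 - 4*I*√11*(-86)) - 5451 = (10 + 344*I*√11) - 5451 = -5441 + 344*I*√11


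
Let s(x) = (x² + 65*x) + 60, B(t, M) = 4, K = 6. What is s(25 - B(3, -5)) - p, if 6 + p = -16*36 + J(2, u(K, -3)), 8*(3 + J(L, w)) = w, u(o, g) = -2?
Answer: 9805/4 ≈ 2451.3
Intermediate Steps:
J(L, w) = -3 + w/8
s(x) = 60 + x² + 65*x
p = -2341/4 (p = -6 + (-16*36 + (-3 + (⅛)*(-2))) = -6 + (-576 + (-3 - ¼)) = -6 + (-576 - 13/4) = -6 - 2317/4 = -2341/4 ≈ -585.25)
s(25 - B(3, -5)) - p = (60 + (25 - 1*4)² + 65*(25 - 1*4)) - 1*(-2341/4) = (60 + (25 - 4)² + 65*(25 - 4)) + 2341/4 = (60 + 21² + 65*21) + 2341/4 = (60 + 441 + 1365) + 2341/4 = 1866 + 2341/4 = 9805/4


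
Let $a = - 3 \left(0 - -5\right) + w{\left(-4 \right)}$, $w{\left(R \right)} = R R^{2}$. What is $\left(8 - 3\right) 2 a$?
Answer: $-790$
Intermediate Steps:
$w{\left(R \right)} = R^{3}$
$a = -79$ ($a = - 3 \left(0 - -5\right) + \left(-4\right)^{3} = - 3 \left(0 + 5\right) - 64 = \left(-3\right) 5 - 64 = -15 - 64 = -79$)
$\left(8 - 3\right) 2 a = \left(8 - 3\right) 2 \left(-79\right) = 5 \cdot 2 \left(-79\right) = 10 \left(-79\right) = -790$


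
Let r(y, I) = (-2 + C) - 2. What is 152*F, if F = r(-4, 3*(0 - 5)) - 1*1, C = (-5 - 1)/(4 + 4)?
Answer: -874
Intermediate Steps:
C = -¾ (C = -6/8 = -6*⅛ = -¾ ≈ -0.75000)
r(y, I) = -19/4 (r(y, I) = (-2 - ¾) - 2 = -11/4 - 2 = -19/4)
F = -23/4 (F = -19/4 - 1*1 = -19/4 - 1 = -23/4 ≈ -5.7500)
152*F = 152*(-23/4) = -874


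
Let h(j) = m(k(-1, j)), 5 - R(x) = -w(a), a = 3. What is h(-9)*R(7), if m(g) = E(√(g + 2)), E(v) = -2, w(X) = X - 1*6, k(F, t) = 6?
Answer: -4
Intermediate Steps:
w(X) = -6 + X (w(X) = X - 6 = -6 + X)
R(x) = 2 (R(x) = 5 - (-1)*(-6 + 3) = 5 - (-1)*(-3) = 5 - 1*3 = 5 - 3 = 2)
m(g) = -2
h(j) = -2
h(-9)*R(7) = -2*2 = -4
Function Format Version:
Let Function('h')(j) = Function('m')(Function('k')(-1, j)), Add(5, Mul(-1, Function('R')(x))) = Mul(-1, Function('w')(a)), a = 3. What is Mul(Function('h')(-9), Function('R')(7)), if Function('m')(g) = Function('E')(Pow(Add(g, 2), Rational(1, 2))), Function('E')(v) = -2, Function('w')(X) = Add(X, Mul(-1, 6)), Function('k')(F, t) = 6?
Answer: -4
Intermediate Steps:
Function('w')(X) = Add(-6, X) (Function('w')(X) = Add(X, -6) = Add(-6, X))
Function('R')(x) = 2 (Function('R')(x) = Add(5, Mul(-1, Mul(-1, Add(-6, 3)))) = Add(5, Mul(-1, Mul(-1, -3))) = Add(5, Mul(-1, 3)) = Add(5, -3) = 2)
Function('m')(g) = -2
Function('h')(j) = -2
Mul(Function('h')(-9), Function('R')(7)) = Mul(-2, 2) = -4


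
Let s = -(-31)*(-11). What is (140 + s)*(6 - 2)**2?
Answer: -3216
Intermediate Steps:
s = -341 (s = -31*11 = -341)
(140 + s)*(6 - 2)**2 = (140 - 341)*(6 - 2)**2 = -201*4**2 = -201*16 = -3216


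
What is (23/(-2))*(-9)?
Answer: 207/2 ≈ 103.50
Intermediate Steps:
(23/(-2))*(-9) = -½*23*(-9) = -23/2*(-9) = 207/2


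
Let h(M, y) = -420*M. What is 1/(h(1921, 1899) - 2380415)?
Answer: -1/3187235 ≈ -3.1375e-7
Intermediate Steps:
1/(h(1921, 1899) - 2380415) = 1/(-420*1921 - 2380415) = 1/(-806820 - 2380415) = 1/(-3187235) = -1/3187235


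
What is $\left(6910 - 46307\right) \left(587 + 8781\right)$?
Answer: $-369071096$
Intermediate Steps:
$\left(6910 - 46307\right) \left(587 + 8781\right) = \left(-39397\right) 9368 = -369071096$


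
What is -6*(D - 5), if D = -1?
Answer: 36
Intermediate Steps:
-6*(D - 5) = -6*(-1 - 5) = -6*(-6) = 36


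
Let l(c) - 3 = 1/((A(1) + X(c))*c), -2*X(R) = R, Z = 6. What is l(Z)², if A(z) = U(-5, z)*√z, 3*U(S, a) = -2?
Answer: 4225/484 ≈ 8.7293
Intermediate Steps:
U(S, a) = -⅔ (U(S, a) = (⅓)*(-2) = -⅔)
X(R) = -R/2
A(z) = -2*√z/3
l(c) = 3 + 1/(c*(-⅔ - c/2)) (l(c) = 3 + 1/((-2*√1/3 - c/2)*c) = 3 + 1/((-⅔*1 - c/2)*c) = 3 + 1/((-⅔ - c/2)*c) = 3 + 1/(c*(-⅔ - c/2)))
l(Z)² = (3*(-2 + 3*6² + 4*6)/(6*(4 + 3*6)))² = (3*(⅙)*(-2 + 3*36 + 24)/(4 + 18))² = (3*(⅙)*(-2 + 108 + 24)/22)² = (3*(⅙)*(1/22)*130)² = (65/22)² = 4225/484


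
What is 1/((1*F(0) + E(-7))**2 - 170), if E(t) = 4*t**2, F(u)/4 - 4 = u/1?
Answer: 1/44774 ≈ 2.2334e-5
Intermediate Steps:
F(u) = 16 + 4*u (F(u) = 16 + 4*(u/1) = 16 + 4*(u*1) = 16 + 4*u)
1/((1*F(0) + E(-7))**2 - 170) = 1/((1*(16 + 4*0) + 4*(-7)**2)**2 - 170) = 1/((1*(16 + 0) + 4*49)**2 - 170) = 1/((1*16 + 196)**2 - 170) = 1/((16 + 196)**2 - 170) = 1/(212**2 - 170) = 1/(44944 - 170) = 1/44774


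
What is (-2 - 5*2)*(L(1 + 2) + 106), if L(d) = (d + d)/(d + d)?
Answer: -1284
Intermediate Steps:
L(d) = 1 (L(d) = (2*d)/((2*d)) = (2*d)*(1/(2*d)) = 1)
(-2 - 5*2)*(L(1 + 2) + 106) = (-2 - 5*2)*(1 + 106) = (-2 - 10)*107 = -12*107 = -1284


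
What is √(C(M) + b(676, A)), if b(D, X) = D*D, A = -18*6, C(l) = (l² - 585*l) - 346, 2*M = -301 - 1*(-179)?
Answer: 2*√124009 ≈ 704.30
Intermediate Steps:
M = -61 (M = (-301 - 1*(-179))/2 = (-301 + 179)/2 = (½)*(-122) = -61)
C(l) = -346 + l² - 585*l
A = -108
b(D, X) = D²
√(C(M) + b(676, A)) = √((-346 + (-61)² - 585*(-61)) + 676²) = √((-346 + 3721 + 35685) + 456976) = √(39060 + 456976) = √496036 = 2*√124009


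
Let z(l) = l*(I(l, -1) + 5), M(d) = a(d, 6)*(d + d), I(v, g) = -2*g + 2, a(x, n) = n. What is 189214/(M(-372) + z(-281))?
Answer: -189214/6993 ≈ -27.058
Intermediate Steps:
I(v, g) = 2 - 2*g
M(d) = 12*d (M(d) = 6*(d + d) = 6*(2*d) = 12*d)
z(l) = 9*l (z(l) = l*((2 - 2*(-1)) + 5) = l*((2 + 2) + 5) = l*(4 + 5) = l*9 = 9*l)
189214/(M(-372) + z(-281)) = 189214/(12*(-372) + 9*(-281)) = 189214/(-4464 - 2529) = 189214/(-6993) = 189214*(-1/6993) = -189214/6993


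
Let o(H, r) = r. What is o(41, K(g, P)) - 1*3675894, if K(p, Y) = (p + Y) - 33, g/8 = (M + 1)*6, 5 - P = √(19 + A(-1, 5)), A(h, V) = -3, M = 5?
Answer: -3675638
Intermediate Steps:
P = 1 (P = 5 - √(19 - 3) = 5 - √16 = 5 - 1*4 = 5 - 4 = 1)
g = 288 (g = 8*((5 + 1)*6) = 8*(6*6) = 8*36 = 288)
K(p, Y) = -33 + Y + p (K(p, Y) = (Y + p) - 33 = -33 + Y + p)
o(41, K(g, P)) - 1*3675894 = (-33 + 1 + 288) - 1*3675894 = 256 - 3675894 = -3675638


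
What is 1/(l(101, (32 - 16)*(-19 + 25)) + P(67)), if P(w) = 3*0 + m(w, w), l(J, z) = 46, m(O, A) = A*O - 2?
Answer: 1/4533 ≈ 0.00022060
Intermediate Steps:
m(O, A) = -2 + A*O
P(w) = -2 + w² (P(w) = 3*0 + (-2 + w*w) = 0 + (-2 + w²) = -2 + w²)
1/(l(101, (32 - 16)*(-19 + 25)) + P(67)) = 1/(46 + (-2 + 67²)) = 1/(46 + (-2 + 4489)) = 1/(46 + 4487) = 1/4533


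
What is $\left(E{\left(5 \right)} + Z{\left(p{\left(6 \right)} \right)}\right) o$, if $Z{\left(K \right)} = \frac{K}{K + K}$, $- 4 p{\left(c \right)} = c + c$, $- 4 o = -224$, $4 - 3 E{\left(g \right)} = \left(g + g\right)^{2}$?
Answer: $-1764$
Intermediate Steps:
$E{\left(g \right)} = \frac{4}{3} - \frac{4 g^{2}}{3}$ ($E{\left(g \right)} = \frac{4}{3} - \frac{\left(g + g\right)^{2}}{3} = \frac{4}{3} - \frac{\left(2 g\right)^{2}}{3} = \frac{4}{3} - \frac{4 g^{2}}{3}$)
$o = 56$ ($o = \left(- \frac{1}{4}\right) \left(-224\right) = 56$)
$p{\left(c \right)} = - \frac{c}{2}$ ($p{\left(c \right)} = - \frac{c + c}{4} = - \frac{2 c}{4} = - \frac{c}{2}$)
$Z{\left(K \right)} = \frac{1}{2}$ ($Z{\left(K \right)} = \frac{K}{2 K} = K \frac{1}{2 K} = \frac{1}{2}$)
$\left(E{\left(5 \right)} + Z{\left(p{\left(6 \right)} \right)}\right) o = \left(\left(\frac{4}{3} - \frac{4 \cdot 5^{2}}{3}\right) + \frac{1}{2}\right) 56 = \left(\left(\frac{4}{3} - \frac{100}{3}\right) + \frac{1}{2}\right) 56 = \left(-32 + \frac{1}{2}\right) 56 = \left(- \frac{63}{2}\right) 56 = -1764$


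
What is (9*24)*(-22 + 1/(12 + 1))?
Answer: -61560/13 ≈ -4735.4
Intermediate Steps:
(9*24)*(-22 + 1/(12 + 1)) = 216*(-22 + 1/13) = 216*(-285/13) = -61560/13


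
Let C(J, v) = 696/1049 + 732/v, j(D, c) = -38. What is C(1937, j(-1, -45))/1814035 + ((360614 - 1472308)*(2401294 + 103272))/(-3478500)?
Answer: 5033412205690463907467/6288350830921125 ≈ 8.0043e+5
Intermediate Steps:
C(J, v) = 696/1049 + 732/v (C(J, v) = 696*(1/1049) + 732/v = 696/1049 + 732/v)
C(1937, j(-1, -45))/1814035 + ((360614 - 1472308)*(2401294 + 103272))/(-3478500) = (696/1049 + 732/(-38))/1814035 + ((360614 - 1472308)*(2401294 + 103272))/(-3478500) = (696/1049 + 732*(-1/38))*(1/1814035) - 1111694*2504566*(-1/3478500) = (696/1049 - 366/19)*(1/1814035) - 2784310994804*(-1/3478500) = -370710/19931*1/1814035 + 696077748701/869625 = -74142/7231106317 + 696077748701/869625 = 5033412205690463907467/6288350830921125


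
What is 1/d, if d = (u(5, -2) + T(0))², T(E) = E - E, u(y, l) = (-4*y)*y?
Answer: 1/10000 ≈ 0.00010000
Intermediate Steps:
u(y, l) = -4*y²
T(E) = 0
d = 10000 (d = (-4*5² + 0)² = (-4*25 + 0)² = (-100 + 0)² = (-100)² = 10000)
1/d = 1/10000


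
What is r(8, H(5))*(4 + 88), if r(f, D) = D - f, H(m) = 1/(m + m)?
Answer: -3634/5 ≈ -726.80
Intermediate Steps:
H(m) = 1/(2*m)
r(8, H(5))*(4 + 88) = ((1/2)/5 - 1*8)*(4 + 88) = ((1/2)*(1/5) - 8)*92 = (1/10 - 8)*92 = -79/10*92 = -3634/5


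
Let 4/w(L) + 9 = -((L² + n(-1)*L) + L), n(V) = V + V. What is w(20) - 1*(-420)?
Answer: 163376/389 ≈ 419.99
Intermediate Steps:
n(V) = 2*V
w(L) = 4/(-9 + L - L²) (w(L) = 4/(-9 - ((L² + (2*(-1))*L) + L)) = 4/(-9 - ((L² - 2*L) + L)) = 4/(-9 - (L² - L)) = 4/(-9 + (L - L²)) = 4/(-9 + L - L²))
w(20) - 1*(-420) = -4/(9 + 20² - 1*20) - 1*(-420) = -4/(9 + 400 - 20) + 420 = -4/389 + 420 = 163376/389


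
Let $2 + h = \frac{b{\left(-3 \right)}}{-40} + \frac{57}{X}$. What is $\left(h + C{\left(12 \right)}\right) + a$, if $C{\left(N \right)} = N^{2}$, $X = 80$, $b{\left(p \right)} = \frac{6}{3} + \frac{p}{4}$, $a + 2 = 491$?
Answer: $\frac{101069}{160} \approx 631.68$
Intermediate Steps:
$a = 489$ ($a = -2 + 491 = 489$)
$b{\left(p \right)} = 2 + \frac{p}{4}$ ($b{\left(p \right)} = 6 \cdot \frac{1}{3} + p \frac{1}{4} = 2 + \frac{p}{4}$)
$h = - \frac{211}{160}$ ($h = -2 + \left(\frac{2 + \frac{1}{4} \left(-3\right)}{-40} + \frac{57}{80}\right) = -2 + \left(\left(2 - \frac{3}{4}\right) \left(- \frac{1}{40}\right) + 57 \cdot \frac{1}{80}\right) = -2 + \left(\frac{5}{4} \left(- \frac{1}{40}\right) + \frac{57}{80}\right) = -2 + \left(- \frac{1}{32} + \frac{57}{80}\right) = -2 + \frac{109}{160} = - \frac{211}{160} \approx -1.3188$)
$\left(h + C{\left(12 \right)}\right) + a = \left(- \frac{211}{160} + 12^{2}\right) + 489 = \left(- \frac{211}{160} + 144\right) + 489 = \frac{22829}{160} + 489 = \frac{101069}{160}$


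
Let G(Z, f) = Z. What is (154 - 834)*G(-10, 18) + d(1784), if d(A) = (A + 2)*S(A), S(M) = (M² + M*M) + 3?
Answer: 11368459390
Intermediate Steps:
S(M) = 3 + 2*M² (S(M) = (M² + M²) + 3 = 2*M² + 3 = 3 + 2*M²)
d(A) = (2 + A)*(3 + 2*A²) (d(A) = (A + 2)*(3 + 2*A²) = (2 + A)*(3 + 2*A²))
(154 - 834)*G(-10, 18) + d(1784) = (154 - 834)*(-10) + (2 + 1784)*(3 + 2*1784²) = -680*(-10) + 1786*(3 + 2*3182656) = 6800 + 1786*(3 + 6365312) = 6800 + 1786*6365315 = 6800 + 11368452590 = 11368459390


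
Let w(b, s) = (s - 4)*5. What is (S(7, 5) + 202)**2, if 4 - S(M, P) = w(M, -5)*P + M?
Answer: 179776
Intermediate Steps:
w(b, s) = -20 + 5*s (w(b, s) = (-4 + s)*5 = -20 + 5*s)
S(M, P) = 4 - M + 45*P (S(M, P) = 4 - ((-20 + 5*(-5))*P + M) = 4 - ((-20 - 25)*P + M) = 4 - (-45*P + M) = 4 - (M - 45*P) = 4 + (-M + 45*P) = 4 - M + 45*P)
(S(7, 5) + 202)**2 = ((4 - 1*7 + 45*5) + 202)**2 = ((4 - 7 + 225) + 202)**2 = (222 + 202)**2 = 424**2 = 179776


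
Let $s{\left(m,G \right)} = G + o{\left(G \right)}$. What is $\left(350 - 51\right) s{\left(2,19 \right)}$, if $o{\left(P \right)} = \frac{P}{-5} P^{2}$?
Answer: $- \frac{2022436}{5} \approx -4.0449 \cdot 10^{5}$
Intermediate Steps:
$o{\left(P \right)} = - \frac{P^{3}}{5}$ ($o{\left(P \right)} = P \left(- \frac{1}{5}\right) P^{2} = - \frac{P}{5} P^{2} = - \frac{P^{3}}{5}$)
$s{\left(m,G \right)} = G - \frac{G^{3}}{5}$
$\left(350 - 51\right) s{\left(2,19 \right)} = \left(350 - 51\right) \left(19 - \frac{19^{3}}{5}\right) = 299 \left(19 - \frac{6859}{5}\right) = 299 \left(- \frac{6764}{5}\right) = - \frac{2022436}{5}$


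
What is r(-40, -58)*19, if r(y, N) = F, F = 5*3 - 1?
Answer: 266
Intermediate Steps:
F = 14 (F = 15 - 1 = 14)
r(y, N) = 14
r(-40, -58)*19 = 14*19 = 266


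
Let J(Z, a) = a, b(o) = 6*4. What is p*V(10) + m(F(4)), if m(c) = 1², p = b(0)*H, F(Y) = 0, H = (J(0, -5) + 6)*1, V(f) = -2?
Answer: -47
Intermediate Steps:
b(o) = 24
H = 1 (H = (-5 + 6)*1 = 1*1 = 1)
p = 24 (p = 24*1 = 24)
m(c) = 1
p*V(10) + m(F(4)) = 24*(-2) + 1 = -48 + 1 = -47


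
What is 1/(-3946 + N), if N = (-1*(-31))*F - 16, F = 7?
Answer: -1/3745 ≈ -0.00026702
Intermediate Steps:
N = 201 (N = -1*(-31)*7 - 16 = 31*7 - 16 = 217 - 16 = 201)
1/(-3946 + N) = 1/(-3946 + 201) = 1/(-3745) = -1/3745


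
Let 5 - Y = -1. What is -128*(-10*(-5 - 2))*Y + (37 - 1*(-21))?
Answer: -53702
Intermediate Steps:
Y = 6 (Y = 5 - 1*(-1) = 5 + 1 = 6)
-128*(-10*(-5 - 2))*Y + (37 - 1*(-21)) = -128*(-10*(-5 - 2))*6 + (37 - 1*(-21)) = -128*(-10*(-7))*6 + (37 + 21) = -128*(-5*(-14))*6 + 58 = -8960*6 + 58 = -128*420 + 58 = -53760 + 58 = -53702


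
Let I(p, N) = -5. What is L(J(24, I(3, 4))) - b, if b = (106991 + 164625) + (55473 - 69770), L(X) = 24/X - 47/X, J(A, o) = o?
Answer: -1286572/5 ≈ -2.5731e+5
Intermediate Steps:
L(X) = -23/X
b = 257319 (b = 271616 - 14297 = 257319)
L(J(24, I(3, 4))) - b = -23/(-5) - 1*257319 = -23*(-⅕) - 257319 = 23/5 - 257319 = -1286572/5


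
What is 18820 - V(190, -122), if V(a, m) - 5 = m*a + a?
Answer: 41805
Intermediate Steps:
V(a, m) = 5 + a + a*m (V(a, m) = 5 + (m*a + a) = 5 + (a*m + a) = 5 + (a + a*m) = 5 + a + a*m)
18820 - V(190, -122) = 18820 - (5 + 190 + 190*(-122)) = 18820 - (5 + 190 - 23180) = 18820 - 1*(-22985) = 18820 + 22985 = 41805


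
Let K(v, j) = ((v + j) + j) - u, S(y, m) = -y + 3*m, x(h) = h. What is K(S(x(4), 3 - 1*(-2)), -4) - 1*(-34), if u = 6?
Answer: 31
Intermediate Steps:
K(v, j) = -6 + v + 2*j (K(v, j) = ((v + j) + j) - 1*6 = ((j + v) + j) - 6 = (v + 2*j) - 6 = -6 + v + 2*j)
K(S(x(4), 3 - 1*(-2)), -4) - 1*(-34) = (-6 + (-1*4 + 3*(3 - 1*(-2))) + 2*(-4)) - 1*(-34) = (-6 + (-4 + 3*(3 + 2)) - 8) + 34 = (-6 + (-4 + 3*5) - 8) + 34 = (-6 + (-4 + 15) - 8) + 34 = (-6 + 11 - 8) + 34 = -3 + 34 = 31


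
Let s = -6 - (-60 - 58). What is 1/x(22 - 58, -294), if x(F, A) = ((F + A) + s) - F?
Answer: -1/182 ≈ -0.0054945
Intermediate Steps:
s = 112 (s = -6 - 1*(-118) = -6 + 118 = 112)
x(F, A) = 112 + A (x(F, A) = ((F + A) + 112) - F = ((A + F) + 112) - F = (112 + A + F) - F = 112 + A)
1/x(22 - 58, -294) = 1/(112 - 294) = 1/(-182) = -1/182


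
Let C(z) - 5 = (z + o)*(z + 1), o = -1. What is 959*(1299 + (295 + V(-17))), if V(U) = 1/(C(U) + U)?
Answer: 421907255/276 ≈ 1.5287e+6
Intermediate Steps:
C(z) = 5 + (1 + z)*(-1 + z) (C(z) = 5 + (z - 1)*(z + 1) = 5 + (-1 + z)*(1 + z) = 5 + (1 + z)*(-1 + z))
V(U) = 1/(4 + U + U²) (V(U) = 1/((4 + U²) + U) = 1/(4 + U + U²))
959*(1299 + (295 + V(-17))) = 959*(1299 + (295 + 1/(4 - 17 + (-17)²))) = 959*(1299 + (295 + 1/(4 - 17 + 289))) = 959*(1299 + (295 + 1/276)) = 959*(1299 + 81421/276) = 959*(439945/276) = 421907255/276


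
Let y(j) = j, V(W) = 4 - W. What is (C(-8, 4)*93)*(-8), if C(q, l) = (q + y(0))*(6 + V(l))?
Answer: 35712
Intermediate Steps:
C(q, l) = q*(10 - l) (C(q, l) = (q + 0)*(6 + (4 - l)) = q*(10 - l))
(C(-8, 4)*93)*(-8) = (-8*(10 - 1*4)*93)*(-8) = (-8*(10 - 4)*93)*(-8) = (-8*6*93)*(-8) = -48*93*(-8) = -4464*(-8) = 35712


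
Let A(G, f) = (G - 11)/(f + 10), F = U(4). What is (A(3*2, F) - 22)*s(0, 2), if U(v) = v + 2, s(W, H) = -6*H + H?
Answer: 1785/8 ≈ 223.13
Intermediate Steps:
s(W, H) = -5*H
U(v) = 2 + v
F = 6 (F = 2 + 4 = 6)
A(G, f) = (-11 + G)/(10 + f)
(A(3*2, F) - 22)*s(0, 2) = ((-11 + 3*2)/(10 + 6) - 22)*(-5*2) = ((-11 + 6)/16 - 22)*(-10) = ((1/16)*(-5) - 22)*(-10) = (-5/16 - 22)*(-10) = -357/16*(-10) = 1785/8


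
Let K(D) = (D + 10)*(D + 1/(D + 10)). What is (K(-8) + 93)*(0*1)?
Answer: 0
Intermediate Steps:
K(D) = (10 + D)*(D + 1/(10 + D))
(K(-8) + 93)*(0*1) = ((1 + (-8)² + 10*(-8)) + 93)*(0*1) = ((1 + 64 - 80) + 93)*0 = (-15 + 93)*0 = 78*0 = 0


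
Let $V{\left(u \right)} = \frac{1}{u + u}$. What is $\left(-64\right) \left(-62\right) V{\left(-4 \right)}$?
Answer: $-496$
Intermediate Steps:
$V{\left(u \right)} = \frac{1}{2 u}$
$\left(-64\right) \left(-62\right) V{\left(-4 \right)} = \left(-64\right) \left(-62\right) \frac{1}{2 \left(-4\right)} = 3968 \cdot \frac{1}{2} \left(- \frac{1}{4}\right) = 3968 \left(- \frac{1}{8}\right) = -496$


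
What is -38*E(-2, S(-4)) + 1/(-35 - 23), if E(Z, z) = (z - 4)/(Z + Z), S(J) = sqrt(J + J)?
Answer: -2205/58 + 19*I*sqrt(2) ≈ -38.017 + 26.87*I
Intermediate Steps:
S(J) = sqrt(2)*sqrt(J) (S(J) = sqrt(2*J) = sqrt(2)*sqrt(J))
E(Z, z) = (-4 + z)/(2*Z) (E(Z, z) = (-4 + z)/((2*Z)) = (-4 + z)*(1/(2*Z)) = (-4 + z)/(2*Z))
-38*E(-2, S(-4)) + 1/(-35 - 23) = -19*(-4 + sqrt(2)*sqrt(-4))/(-2) + 1/(-35 - 23) = -19*(-1)*(-4 + sqrt(2)*(2*I))/2 + 1/(-58) = -19*(-1)*(-4 + 2*I*sqrt(2))/2 - 1/58 = -38*(1 - I*sqrt(2)/2) - 1/58 = (-38 + 19*I*sqrt(2)) - 1/58 = -2205/58 + 19*I*sqrt(2)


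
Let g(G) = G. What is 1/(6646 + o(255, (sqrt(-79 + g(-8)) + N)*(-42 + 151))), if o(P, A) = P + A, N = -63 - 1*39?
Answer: -4217/18816736 - 109*I*sqrt(87)/18816736 ≈ -0.00022411 - 5.4031e-5*I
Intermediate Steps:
N = -102 (N = -63 - 39 = -102)
o(P, A) = A + P
1/(6646 + o(255, (sqrt(-79 + g(-8)) + N)*(-42 + 151))) = 1/(6646 + ((sqrt(-79 - 8) - 102)*(-42 + 151) + 255)) = 1/(6646 + ((sqrt(-87) - 102)*109 + 255)) = 1/(6646 + ((I*sqrt(87) - 102)*109 + 255)) = 1/(6646 + ((-102 + I*sqrt(87))*109 + 255)) = 1/(6646 + ((-11118 + 109*I*sqrt(87)) + 255)) = 1/(6646 + (-10863 + 109*I*sqrt(87))) = 1/(-4217 + 109*I*sqrt(87))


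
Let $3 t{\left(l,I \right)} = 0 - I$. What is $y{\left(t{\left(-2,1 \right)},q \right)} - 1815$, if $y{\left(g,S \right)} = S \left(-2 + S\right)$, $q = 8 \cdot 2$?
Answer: $-1591$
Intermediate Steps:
$t{\left(l,I \right)} = - \frac{I}{3}$ ($t{\left(l,I \right)} = \frac{0 - I}{3} = \frac{\left(-1\right) I}{3} = - \frac{I}{3}$)
$q = 16$
$y{\left(t{\left(-2,1 \right)},q \right)} - 1815 = 16 \left(-2 + 16\right) - 1815 = 16 \cdot 14 - 1815 = 224 - 1815 = -1591$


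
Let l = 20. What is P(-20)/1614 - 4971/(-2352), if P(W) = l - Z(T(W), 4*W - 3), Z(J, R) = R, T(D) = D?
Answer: 1377575/632688 ≈ 2.1773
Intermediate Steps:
P(W) = 23 - 4*W (P(W) = 20 - (4*W - 3) = 20 - (-3 + 4*W) = 20 + (3 - 4*W) = 23 - 4*W)
P(-20)/1614 - 4971/(-2352) = (23 - 4*(-20))/1614 - 4971/(-2352) = (23 + 80)*(1/1614) - 4971*(-1/2352) = 103*(1/1614) + 1657/784 = 103/1614 + 1657/784 = 1377575/632688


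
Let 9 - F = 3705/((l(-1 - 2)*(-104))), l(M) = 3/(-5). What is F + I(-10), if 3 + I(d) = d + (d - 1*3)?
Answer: -611/8 ≈ -76.375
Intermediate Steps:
l(M) = -3/5 (l(M) = 3*(-1/5) = -3/5)
I(d) = -6 + 2*d (I(d) = -3 + (d + (d - 1*3)) = -3 + (d + (d - 3)) = -3 + (d + (-3 + d)) = -3 + (-3 + 2*d) = -6 + 2*d)
F = -403/8 (F = 9 - 3705/((-3/5*(-104))) = 9 - 3705/312/5 = 9 - 3705*5/312 = 9 - 1*475/8 = 9 - 475/8 = -403/8 ≈ -50.375)
F + I(-10) = -403/8 + (-6 + 2*(-10)) = -403/8 + (-6 - 20) = -403/8 - 26 = -611/8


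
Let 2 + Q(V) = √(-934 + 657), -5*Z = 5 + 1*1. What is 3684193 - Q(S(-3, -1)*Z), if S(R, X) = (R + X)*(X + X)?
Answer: 3684195 - I*√277 ≈ 3.6842e+6 - 16.643*I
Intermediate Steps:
S(R, X) = 2*X*(R + X) (S(R, X) = (R + X)*(2*X) = 2*X*(R + X))
Z = -6/5 (Z = -(5 + 1*1)/5 = -(5 + 1)/5 = -⅕*6 = -6/5 ≈ -1.2000)
Q(V) = -2 + I*√277 (Q(V) = -2 + √(-934 + 657) = -2 + √(-277) = -2 + I*√277)
3684193 - Q(S(-3, -1)*Z) = 3684193 - (-2 + I*√277) = 3684193 + (2 - I*√277) = 3684195 - I*√277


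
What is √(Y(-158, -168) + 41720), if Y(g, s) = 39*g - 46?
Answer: 2*√8878 ≈ 188.45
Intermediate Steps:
Y(g, s) = -46 + 39*g
√(Y(-158, -168) + 41720) = √((-46 + 39*(-158)) + 41720) = √((-46 - 6162) + 41720) = √(-6208 + 41720) = √35512 = 2*√8878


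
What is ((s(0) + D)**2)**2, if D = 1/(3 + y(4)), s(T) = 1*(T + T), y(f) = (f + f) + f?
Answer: 1/50625 ≈ 1.9753e-5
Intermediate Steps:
y(f) = 3*f (y(f) = 2*f + f = 3*f)
s(T) = 2*T (s(T) = 1*(2*T) = 2*T)
D = 1/15 (D = 1/(3 + 3*4) = 1/(3 + 12) = 1/15 ≈ 0.066667)
((s(0) + D)**2)**2 = ((2*0 + 1/15)**2)**2 = ((0 + 1/15)**2)**2 = ((1/15)**2)**2 = (1/225)**2 = 1/50625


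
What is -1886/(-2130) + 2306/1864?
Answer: 2106821/992580 ≈ 2.1226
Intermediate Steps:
-1886/(-2130) + 2306/1864 = -1886*(-1/2130) + 2306*(1/1864) = 943/1065 + 1153/932 = 2106821/992580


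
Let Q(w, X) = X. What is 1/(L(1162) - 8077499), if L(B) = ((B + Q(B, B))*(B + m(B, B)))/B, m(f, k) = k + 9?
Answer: -1/8072833 ≈ -1.2387e-7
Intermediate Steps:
m(f, k) = 9 + k
L(B) = 18 + 4*B (L(B) = ((B + B)*(B + (9 + B)))/B = ((2*B)*(9 + 2*B))/B = (2*B*(9 + 2*B))/B = 18 + 4*B)
1/(L(1162) - 8077499) = 1/((18 + 4*1162) - 8077499) = 1/((18 + 4648) - 8077499) = 1/(4666 - 8077499) = 1/(-8072833) = -1/8072833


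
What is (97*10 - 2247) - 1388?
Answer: -2665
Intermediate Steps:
(97*10 - 2247) - 1388 = (970 - 2247) - 1388 = -1277 - 1388 = -2665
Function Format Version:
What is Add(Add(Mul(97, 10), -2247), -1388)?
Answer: -2665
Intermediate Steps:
Add(Add(Mul(97, 10), -2247), -1388) = Add(Add(970, -2247), -1388) = Add(-1277, -1388) = -2665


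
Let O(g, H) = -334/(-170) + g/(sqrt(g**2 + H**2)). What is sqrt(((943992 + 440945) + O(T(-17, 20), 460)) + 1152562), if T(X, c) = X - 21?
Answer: sqrt(179955389216289830 - 25298975*sqrt(53261))/266305 ≈ 1593.0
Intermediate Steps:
T(X, c) = -21 + X
O(g, H) = 167/85 + g/sqrt(H**2 + g**2) (O(g, H) = -334*(-1/170) + g/(sqrt(H**2 + g**2)) = 167/85 + g/sqrt(H**2 + g**2))
sqrt(((943992 + 440945) + O(T(-17, 20), 460)) + 1152562) = sqrt(((943992 + 440945) + (167/85 + (-21 - 17)/sqrt(460**2 + (-21 - 17)**2))) + 1152562) = sqrt((1384937 + (167/85 - 38/sqrt(211600 + (-38)**2))) + 1152562) = sqrt((1384937 + (167/85 - 38/sqrt(211600 + 1444))) + 1152562) = sqrt((1384937 + (167/85 - 19*sqrt(53261)/53261)) + 1152562) = sqrt((117719812/85 - 19*sqrt(53261)/53261) + 1152562) = sqrt(215687582/85 - 19*sqrt(53261)/53261)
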